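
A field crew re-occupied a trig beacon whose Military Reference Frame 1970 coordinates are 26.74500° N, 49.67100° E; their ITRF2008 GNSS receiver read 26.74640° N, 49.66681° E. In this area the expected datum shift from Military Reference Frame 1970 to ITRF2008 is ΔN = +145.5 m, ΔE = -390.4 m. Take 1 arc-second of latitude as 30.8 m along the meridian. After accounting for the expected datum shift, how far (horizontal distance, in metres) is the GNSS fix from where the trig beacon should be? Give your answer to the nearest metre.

26 m

Observed coordinate differences: Δφ = +0.00140°, Δλ = -0.00419°.
Converting to metres (1° lat = 110880 m, cos φ = 0.893018): observed ΔN = 155.2 m, observed ΔE = -414.9 m.
Subtracting the expected shift leaves a residual of 155.2 − (145.5) = 9.7 m north and -414.9 − (-390.4) = -24.5 m east.
Residual distance = √(9.7² + (-24.5)²) = 26.3 m.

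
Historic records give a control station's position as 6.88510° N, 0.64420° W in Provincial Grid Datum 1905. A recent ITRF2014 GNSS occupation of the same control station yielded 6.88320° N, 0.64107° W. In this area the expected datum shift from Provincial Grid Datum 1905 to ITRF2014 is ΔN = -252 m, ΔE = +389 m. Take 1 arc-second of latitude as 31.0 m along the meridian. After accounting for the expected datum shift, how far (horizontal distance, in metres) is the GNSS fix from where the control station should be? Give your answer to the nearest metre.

Observed coordinate differences: Δφ = -0.00190°, Δλ = +0.00313°.
Converting to metres (1° lat = 111600 m, cos φ = 0.992789): observed ΔN = -212.0 m, observed ΔE = 346.8 m.
Subtracting the expected shift leaves a residual of -212.0 − (-252) = 40.0 m north and 346.8 − (389) = -42.2 m east.
Residual distance = √(40.0² + (-42.2)²) = 58.1 m.

58 m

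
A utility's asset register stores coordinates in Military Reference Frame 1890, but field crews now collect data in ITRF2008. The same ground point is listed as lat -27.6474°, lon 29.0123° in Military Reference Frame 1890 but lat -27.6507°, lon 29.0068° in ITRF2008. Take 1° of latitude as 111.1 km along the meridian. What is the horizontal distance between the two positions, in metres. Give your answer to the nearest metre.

654 m

Δφ = -27.6507° − -27.6474° = -0.0033°; Δλ = 29.0068° − 29.0123° = -0.0055°.
ΔN = Δφ × 111100 = -366.6 m; ΔE = Δλ × 111100 × cos(-27.6474°) = -0.0055 × 111100 × 0.885820 = -541.3 m.
Distance = √(ΔE² + ΔN²) = √((-541.3)² + (-366.6)²) = 653.8 m.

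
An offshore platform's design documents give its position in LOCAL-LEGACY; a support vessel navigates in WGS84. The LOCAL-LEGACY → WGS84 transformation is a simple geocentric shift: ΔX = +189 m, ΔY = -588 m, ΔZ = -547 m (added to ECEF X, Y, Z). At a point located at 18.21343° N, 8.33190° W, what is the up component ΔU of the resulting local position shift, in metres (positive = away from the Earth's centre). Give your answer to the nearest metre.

ΔU = 88 m

The local up (radial) axis is (cos φ cos λ, cos φ sin λ, sin φ), giving ΔU = 177.636 + 80.936 − 170.969 = 87.60 m.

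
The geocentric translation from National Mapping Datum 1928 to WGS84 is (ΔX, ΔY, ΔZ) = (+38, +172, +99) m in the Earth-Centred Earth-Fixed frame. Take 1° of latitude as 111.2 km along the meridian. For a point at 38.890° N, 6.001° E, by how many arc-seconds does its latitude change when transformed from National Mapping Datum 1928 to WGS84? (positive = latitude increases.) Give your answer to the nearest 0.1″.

sin φ = 0.627827, cos φ = 0.778353, sin λ = 0.104546, cos λ = 0.994520.
North component: ΔN = −sin φ cos λ·ΔX − sin φ sin λ·ΔY + cos φ·ΔZ = −(0.627827)(0.994520)(38) − (0.627827)(0.104546)(172) + (0.778353)(99) = 42.04 m.
1° of latitude spans 111200 m, so Δφ = 42.04 / 111200 × 3600 = 1.361″.

Δφ = 1.4″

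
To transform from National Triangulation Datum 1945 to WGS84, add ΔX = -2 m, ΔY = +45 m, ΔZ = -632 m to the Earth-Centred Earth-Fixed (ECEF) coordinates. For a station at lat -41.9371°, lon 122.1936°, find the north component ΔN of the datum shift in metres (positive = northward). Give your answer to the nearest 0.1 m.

At φ = -41.9371°, λ = 122.1936°: sin φ = -0.668314, cos φ = 0.743879, sin λ = 0.846253, cos λ = -0.532782.
ΔN = −sin φ cos λ·ΔX − sin φ sin λ·ΔY + cos φ·ΔZ = −(-0.668314)(-0.532782)(-2) − (-0.668314)(0.846253)(45) + (0.743879)(-632) = -443.97 m.

ΔN = -444.0 m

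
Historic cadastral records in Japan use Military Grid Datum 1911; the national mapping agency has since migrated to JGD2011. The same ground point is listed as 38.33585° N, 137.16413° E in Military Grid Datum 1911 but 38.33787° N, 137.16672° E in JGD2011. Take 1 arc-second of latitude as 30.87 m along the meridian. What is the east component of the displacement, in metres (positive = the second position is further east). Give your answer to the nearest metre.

Δφ = 38.33787° − 38.33585° = +0.00202°; Δλ = 137.16672° − 137.16413° = +0.00259°.
1° of latitude = 3600 × 30.87 = 111132 m.
ΔN = Δφ × 111132 = 224.5 m; ΔE = Δλ × 111132 × cos(38.33585°) = +0.00259 × 111132 × 0.784388 = 225.8 m.

ΔE = 226 m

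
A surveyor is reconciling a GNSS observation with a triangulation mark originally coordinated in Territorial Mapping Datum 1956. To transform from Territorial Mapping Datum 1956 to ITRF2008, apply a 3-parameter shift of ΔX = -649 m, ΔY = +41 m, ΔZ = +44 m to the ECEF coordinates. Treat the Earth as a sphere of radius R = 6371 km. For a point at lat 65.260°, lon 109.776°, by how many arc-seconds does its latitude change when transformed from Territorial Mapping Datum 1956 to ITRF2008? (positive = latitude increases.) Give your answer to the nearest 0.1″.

sin φ = 0.908216, cos φ = 0.418501, sin λ = 0.941023, cos λ = -0.338344.
North component: ΔN = −sin φ cos λ·ΔX − sin φ sin λ·ΔY + cos φ·ΔZ = −(0.908216)(-0.338344)(-649) − (0.908216)(0.941023)(41) + (0.418501)(44) = -216.06 m.
1° of latitude spans πR/180 = 111195 m, so Δφ = -216.06 / 111195 × 3600 = -6.995″.

Δφ = -7.0″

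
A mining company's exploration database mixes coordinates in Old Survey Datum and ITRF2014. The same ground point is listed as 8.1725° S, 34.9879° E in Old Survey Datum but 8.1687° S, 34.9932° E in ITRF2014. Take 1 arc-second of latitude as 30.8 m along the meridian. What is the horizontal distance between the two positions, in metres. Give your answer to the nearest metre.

Δφ = -8.1687° − -8.1725° = +0.0038°; Δλ = 34.9932° − 34.9879° = +0.0053°.
1° of latitude = 3600 × 30.80 = 110880 m.
ΔN = Δφ × 110880 = 421.3 m; ΔE = Δλ × 110880 × cos(-8.1725°) = +0.0053 × 110880 × 0.989845 = 581.7 m.
Distance = √(ΔE² + ΔN²) = √(581.7² + 421.3²) = 718.3 m.

718 m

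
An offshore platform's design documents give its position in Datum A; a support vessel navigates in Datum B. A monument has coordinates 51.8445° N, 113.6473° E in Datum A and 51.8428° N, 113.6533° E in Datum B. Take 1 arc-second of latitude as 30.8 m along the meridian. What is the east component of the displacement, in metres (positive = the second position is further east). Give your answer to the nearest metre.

Δφ = 51.8428° − 51.8445° = -0.0017°; Δλ = 113.6533° − 113.6473° = +0.0060°.
1° of latitude = 3600 × 30.80 = 110880 m.
ΔN = Δφ × 110880 = -188.5 m; ΔE = Δλ × 110880 × cos(51.8445°) = +0.0060 × 110880 × 0.617798 = 411.0 m.

ΔE = 411 m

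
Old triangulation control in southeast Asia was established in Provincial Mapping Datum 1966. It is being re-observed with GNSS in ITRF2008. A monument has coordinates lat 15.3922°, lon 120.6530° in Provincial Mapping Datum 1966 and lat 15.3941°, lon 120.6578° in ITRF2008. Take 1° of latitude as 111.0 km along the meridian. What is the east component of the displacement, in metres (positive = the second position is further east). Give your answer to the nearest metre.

Δφ = 15.3941° − 15.3922° = +0.0019°; Δλ = 120.6578° − 120.6530° = +0.0048°.
ΔN = Δφ × 111000 = 210.9 m; ΔE = Δλ × 111000 × cos(15.3922°) = +0.0048 × 111000 × 0.964132 = 513.7 m.

ΔE = 514 m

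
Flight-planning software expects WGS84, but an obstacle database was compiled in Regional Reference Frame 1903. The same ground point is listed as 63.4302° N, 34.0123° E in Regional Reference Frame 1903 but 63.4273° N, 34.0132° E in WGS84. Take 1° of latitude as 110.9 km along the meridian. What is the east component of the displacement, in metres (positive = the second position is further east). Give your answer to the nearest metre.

ΔE = 45 m

Δφ = 63.4273° − 63.4302° = -0.0029°; Δλ = 34.0132° − 34.0123° = +0.0009°.
ΔN = Δφ × 110900 = -321.6 m; ΔE = Δλ × 110900 × cos(63.4302°) = +0.0009 × 110900 × 0.447288 = 44.6 m.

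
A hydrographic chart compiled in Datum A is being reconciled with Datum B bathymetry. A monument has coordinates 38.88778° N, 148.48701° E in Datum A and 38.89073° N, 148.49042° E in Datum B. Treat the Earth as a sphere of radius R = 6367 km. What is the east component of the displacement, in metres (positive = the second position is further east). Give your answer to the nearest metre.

Δφ = 38.89073° − 38.88778° = +0.00295°; Δλ = 148.49042° − 148.48701° = +0.00341°.
1° along a meridian = πR/180 = 111125 m.
ΔN = Δφ × 111125 = 327.8 m; ΔE = Δλ × 111125 × cos(38.88778°) = +0.00341 × 111125 × 0.778377 = 295.0 m.

ΔE = 295 m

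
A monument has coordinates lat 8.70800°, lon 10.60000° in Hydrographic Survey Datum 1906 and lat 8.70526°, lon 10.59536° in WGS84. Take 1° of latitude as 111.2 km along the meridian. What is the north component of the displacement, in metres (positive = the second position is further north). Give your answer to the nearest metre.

ΔN = -305 m

Δφ = 8.70526° − 8.70800° = -0.00274°; Δλ = 10.59536° − 10.60000° = -0.00464°.
ΔN = Δφ × 111200 = -304.7 m; ΔE = Δλ × 111200 × cos(8.70800°) = -0.00464 × 111200 × 0.988473 = -510.0 m.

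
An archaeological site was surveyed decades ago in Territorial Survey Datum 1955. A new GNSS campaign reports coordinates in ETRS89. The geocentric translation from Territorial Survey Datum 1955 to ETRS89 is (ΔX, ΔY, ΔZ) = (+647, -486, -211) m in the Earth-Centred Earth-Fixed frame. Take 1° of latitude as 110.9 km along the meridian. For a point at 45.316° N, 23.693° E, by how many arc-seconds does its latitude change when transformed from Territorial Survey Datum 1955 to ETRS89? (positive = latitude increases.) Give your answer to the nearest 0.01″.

sin φ = 0.710996, cos φ = 0.703196, sin λ = 0.401836, cos λ = 0.915712.
North component: ΔN = −sin φ cos λ·ΔX − sin φ sin λ·ΔY + cos φ·ΔZ = −(0.710996)(0.915712)(647) − (0.710996)(0.401836)(-486) + (0.703196)(-211) = -430.76 m.
1° of latitude spans 110900 m, so Δφ = -430.76 / 110900 × 3600 = -13.983″.

Δφ = -13.98″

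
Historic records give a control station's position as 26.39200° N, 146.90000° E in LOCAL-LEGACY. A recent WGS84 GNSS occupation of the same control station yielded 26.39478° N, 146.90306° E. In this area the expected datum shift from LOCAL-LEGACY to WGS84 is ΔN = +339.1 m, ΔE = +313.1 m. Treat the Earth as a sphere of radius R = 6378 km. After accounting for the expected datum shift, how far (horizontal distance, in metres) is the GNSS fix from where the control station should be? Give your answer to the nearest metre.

Observed coordinate differences: Δφ = +0.00278°, Δλ = +0.00306°.
Converting to metres (1° lat = 111317 m, cos φ = 0.895774): observed ΔN = 309.5 m, observed ΔE = 305.1 m.
Subtracting the expected shift leaves a residual of 309.5 − (339.1) = -29.6 m north and 305.1 − (313.1) = -8.0 m east.
Residual distance = √((-29.6)² + (-8.0)²) = 30.7 m.

31 m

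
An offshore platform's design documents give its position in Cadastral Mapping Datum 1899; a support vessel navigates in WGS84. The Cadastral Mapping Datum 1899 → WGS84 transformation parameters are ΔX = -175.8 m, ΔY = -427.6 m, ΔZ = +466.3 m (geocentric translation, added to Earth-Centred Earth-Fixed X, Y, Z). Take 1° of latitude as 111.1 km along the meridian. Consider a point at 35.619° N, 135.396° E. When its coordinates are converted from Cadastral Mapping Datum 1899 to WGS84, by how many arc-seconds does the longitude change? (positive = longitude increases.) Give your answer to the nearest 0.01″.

sin φ = 0.582393, cos φ = 0.812908, sin λ = 0.702203, cos λ = -0.711977.
East component: ΔE = −sin λ·ΔX + cos λ·ΔY = −(0.702203)(-175.8) + (-0.711977)(-427.6) = 427.89 m.
1° of latitude spans 111100 m; at latitude φ, 1° of longitude spans that × cos φ = 90314.0 m, so Δλ = 427.89 / 90314.0 × 3600 = 17.056″.

Δλ = 17.06″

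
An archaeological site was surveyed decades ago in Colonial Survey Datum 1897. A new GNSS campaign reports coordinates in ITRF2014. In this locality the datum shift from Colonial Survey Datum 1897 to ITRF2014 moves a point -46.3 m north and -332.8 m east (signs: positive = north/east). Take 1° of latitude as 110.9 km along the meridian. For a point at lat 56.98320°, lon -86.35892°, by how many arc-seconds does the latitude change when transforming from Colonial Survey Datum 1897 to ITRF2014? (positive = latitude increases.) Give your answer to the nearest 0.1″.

Δφ = -1.5″

1° of latitude = 110.9 km, so Δφ = -46.3 / 110900 = -0.0004175° = -1.503″.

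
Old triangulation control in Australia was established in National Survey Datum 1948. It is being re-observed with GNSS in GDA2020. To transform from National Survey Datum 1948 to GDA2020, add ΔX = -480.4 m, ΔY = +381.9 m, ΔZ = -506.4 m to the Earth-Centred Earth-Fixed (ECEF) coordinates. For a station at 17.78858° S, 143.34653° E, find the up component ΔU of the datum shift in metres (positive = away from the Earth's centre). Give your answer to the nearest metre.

ΔU = 739 m

The local up (radial) axis is (cos φ cos λ, cos φ sin λ, sin φ), giving ΔU = 366.980 + 217.084 + 154.708 = 738.77 m.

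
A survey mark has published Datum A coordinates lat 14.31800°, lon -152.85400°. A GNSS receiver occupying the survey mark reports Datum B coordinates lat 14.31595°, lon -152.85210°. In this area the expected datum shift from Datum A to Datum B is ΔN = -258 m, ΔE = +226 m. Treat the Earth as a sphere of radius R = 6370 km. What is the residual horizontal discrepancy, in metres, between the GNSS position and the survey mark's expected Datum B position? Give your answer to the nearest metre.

37 m

Observed coordinate differences: Δφ = -0.00205°, Δλ = +0.00190°.
Converting to metres (1° lat = 111177 m, cos φ = 0.968938): observed ΔN = -227.9 m, observed ΔE = 204.7 m.
Subtracting the expected shift leaves a residual of -227.9 − (-258) = 30.1 m north and 204.7 − (226) = -21.3 m east.
Residual distance = √(30.1² + (-21.3)²) = 36.9 m.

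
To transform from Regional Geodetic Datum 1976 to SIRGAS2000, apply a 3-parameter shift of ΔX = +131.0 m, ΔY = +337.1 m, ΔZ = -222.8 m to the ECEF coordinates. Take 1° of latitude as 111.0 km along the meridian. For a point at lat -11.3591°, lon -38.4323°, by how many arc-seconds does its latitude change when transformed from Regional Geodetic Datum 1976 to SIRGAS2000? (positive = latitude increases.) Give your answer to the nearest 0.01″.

Δφ = -7.77″

sin φ = -0.196958, cos φ = 0.980412, sin λ = -0.621589, cos λ = 0.783343.
North component: ΔN = −sin φ cos λ·ΔX − sin φ sin λ·ΔY + cos φ·ΔZ = −(-0.196958)(0.783343)(131.0) − (-0.196958)(-0.621589)(337.1) + (0.980412)(-222.8) = -239.49 m.
1° of latitude spans 111000 m, so Δφ = -239.49 / 111000 × 3600 = -7.767″.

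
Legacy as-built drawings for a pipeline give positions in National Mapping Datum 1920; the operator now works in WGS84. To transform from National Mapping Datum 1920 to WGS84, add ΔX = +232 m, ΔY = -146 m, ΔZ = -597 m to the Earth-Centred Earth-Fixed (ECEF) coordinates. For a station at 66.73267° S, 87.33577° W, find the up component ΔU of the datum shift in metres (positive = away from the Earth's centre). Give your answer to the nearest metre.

ΔU = 610 m

The local up (radial) axis is (cos φ cos λ, cos φ sin λ, sin φ), giving ΔU = 4.260 + 57.611 + 548.447 = 610.32 m.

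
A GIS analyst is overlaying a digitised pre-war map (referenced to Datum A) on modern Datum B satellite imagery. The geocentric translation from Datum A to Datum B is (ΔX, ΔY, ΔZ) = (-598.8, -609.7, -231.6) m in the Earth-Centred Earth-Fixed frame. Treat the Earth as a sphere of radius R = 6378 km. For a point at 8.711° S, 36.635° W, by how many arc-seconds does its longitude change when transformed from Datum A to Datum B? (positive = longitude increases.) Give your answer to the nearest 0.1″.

sin φ = -0.151451, cos φ = 0.988465, sin λ = -0.596715, cos λ = 0.802453.
East component: ΔE = −sin λ·ΔX + cos λ·ΔY = −(-0.596715)(-598.8) + (0.802453)(-609.7) = -846.57 m.
1° of latitude spans πR/180 = 111317 m; at latitude φ, 1° of longitude spans that × cos φ = 110033.0 m, so Δλ = -846.57 / 110033.0 × 3600 = -27.698″.

Δλ = -27.7″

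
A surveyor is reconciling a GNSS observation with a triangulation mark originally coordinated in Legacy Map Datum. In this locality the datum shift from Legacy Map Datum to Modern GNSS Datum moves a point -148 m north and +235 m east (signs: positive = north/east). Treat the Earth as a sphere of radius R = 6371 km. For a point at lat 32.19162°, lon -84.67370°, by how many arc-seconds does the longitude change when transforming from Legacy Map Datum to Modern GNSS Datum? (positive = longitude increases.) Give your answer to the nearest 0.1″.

At latitude 32.19162°, cos φ = 0.846271.
One radian of longitude at latitude φ spans R cos φ, so Δλ = ΔE / (R cos φ) = 235.0 / (6371000 × 0.846271) = 4.3586e-05 rad = 8.990″.

Δλ = 9.0″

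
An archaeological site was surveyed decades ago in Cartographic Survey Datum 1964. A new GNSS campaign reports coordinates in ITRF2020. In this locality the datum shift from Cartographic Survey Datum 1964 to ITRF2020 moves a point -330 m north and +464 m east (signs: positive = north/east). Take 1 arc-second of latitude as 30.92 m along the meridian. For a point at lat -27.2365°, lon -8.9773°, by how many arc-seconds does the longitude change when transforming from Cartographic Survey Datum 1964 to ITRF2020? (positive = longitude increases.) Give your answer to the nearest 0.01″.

At latitude -27.2365°, cos φ = 0.889125.
1″ of longitude at this latitude = 30.92 × cos φ = 27.4917 m, so Δλ = 464.0 / 27.4917 = 16.878″.

Δλ = 16.88″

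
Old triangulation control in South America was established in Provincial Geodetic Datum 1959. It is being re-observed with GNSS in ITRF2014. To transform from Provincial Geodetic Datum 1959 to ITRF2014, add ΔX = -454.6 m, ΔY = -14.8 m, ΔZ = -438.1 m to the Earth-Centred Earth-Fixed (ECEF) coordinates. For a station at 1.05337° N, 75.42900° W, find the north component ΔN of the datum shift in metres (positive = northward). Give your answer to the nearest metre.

ΔN = -436 m

At φ = 1.05337°, λ = -75.42900°: sin φ = 0.018384, cos φ = 0.999831, sin λ = -0.967837, cos λ = 0.251580.
ΔN = −sin φ cos λ·ΔX − sin φ sin λ·ΔY + cos φ·ΔZ = −(0.018384)(0.251580)(-454.6) − (0.018384)(-0.967837)(-14.8) + (0.999831)(-438.1) = -436.19 m.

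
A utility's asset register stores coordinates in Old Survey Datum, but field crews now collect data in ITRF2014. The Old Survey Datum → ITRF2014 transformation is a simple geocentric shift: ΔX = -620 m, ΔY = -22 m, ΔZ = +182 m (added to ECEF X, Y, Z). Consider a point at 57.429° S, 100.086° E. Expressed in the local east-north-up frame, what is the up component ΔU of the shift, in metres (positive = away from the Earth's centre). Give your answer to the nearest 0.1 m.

ΔU = -106.6 m

At φ = -57.429°, λ = 100.086°: sin φ = -0.842725, cos φ = 0.538344, sin λ = 0.984546, cos λ = -0.175126.
ΔU = cos φ cos λ·ΔX + cos φ sin λ·ΔY + sin φ·ΔZ = (0.538344)(-0.175126)(-620) + (0.538344)(0.984546)(-22) + (-0.842725)(182) = -106.58 m.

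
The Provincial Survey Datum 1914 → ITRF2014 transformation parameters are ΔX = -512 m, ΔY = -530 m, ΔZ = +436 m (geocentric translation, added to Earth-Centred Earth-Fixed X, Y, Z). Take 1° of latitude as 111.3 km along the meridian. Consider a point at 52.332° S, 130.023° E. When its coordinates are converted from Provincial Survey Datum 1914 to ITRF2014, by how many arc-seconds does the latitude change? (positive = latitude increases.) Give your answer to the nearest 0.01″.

sin φ = -0.791565, cos φ = 0.611085, sin λ = 0.765786, cos λ = -0.643095.
North component: ΔN = −sin φ cos λ·ΔX − sin φ sin λ·ΔY + cos φ·ΔZ = −(-0.791565)(-0.643095)(-512) − (-0.791565)(0.765786)(-530) + (0.611085)(436) = 205.80 m.
1° of latitude spans 111300 m, so Δφ = 205.80 / 111300 × 3600 = 6.657″.

Δφ = 6.66″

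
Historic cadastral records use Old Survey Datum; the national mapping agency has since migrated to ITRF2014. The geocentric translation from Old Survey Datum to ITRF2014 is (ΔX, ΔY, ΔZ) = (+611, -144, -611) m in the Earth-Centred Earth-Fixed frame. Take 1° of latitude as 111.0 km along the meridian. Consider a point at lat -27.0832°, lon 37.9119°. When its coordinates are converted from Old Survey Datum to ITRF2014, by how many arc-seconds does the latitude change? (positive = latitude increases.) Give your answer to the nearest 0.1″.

sin φ = -0.455284, cos φ = 0.890346, sin λ = 0.614449, cos λ = 0.788956.
North component: ΔN = −sin φ cos λ·ΔX − sin φ sin λ·ΔY + cos φ·ΔZ = −(-0.455284)(0.788956)(611) − (-0.455284)(0.614449)(-144) + (0.890346)(-611) = -364.81 m.
1° of latitude spans 111000 m, so Δφ = -364.81 / 111000 × 3600 = -11.832″.

Δφ = -11.8″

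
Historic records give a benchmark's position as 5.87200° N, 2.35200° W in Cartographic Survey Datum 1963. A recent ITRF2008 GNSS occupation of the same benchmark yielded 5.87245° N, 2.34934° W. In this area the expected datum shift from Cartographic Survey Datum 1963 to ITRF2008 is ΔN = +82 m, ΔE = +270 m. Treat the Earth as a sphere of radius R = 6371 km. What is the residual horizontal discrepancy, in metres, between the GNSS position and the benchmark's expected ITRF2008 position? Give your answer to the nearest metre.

Observed coordinate differences: Δφ = +0.00045°, Δλ = +0.00266°.
Converting to metres (1° lat = 111195 m, cos φ = 0.994753): observed ΔN = 50.0 m, observed ΔE = 294.2 m.
Subtracting the expected shift leaves a residual of 50.0 − (82) = -32.0 m north and 294.2 − (270) = 24.2 m east.
Residual distance = √((-32.0)² + 24.2²) = 40.1 m.

40 m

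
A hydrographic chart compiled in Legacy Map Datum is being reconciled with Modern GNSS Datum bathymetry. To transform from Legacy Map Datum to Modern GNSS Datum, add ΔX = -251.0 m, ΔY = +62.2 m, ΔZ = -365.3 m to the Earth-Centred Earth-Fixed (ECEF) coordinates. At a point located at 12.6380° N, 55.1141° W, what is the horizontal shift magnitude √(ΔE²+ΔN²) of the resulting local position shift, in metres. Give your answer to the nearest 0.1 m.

357.1 m

The local east axis at (φ, λ) is (−sin λ, cos λ, 0), so ΔE = −sin(-55.1141°)·(-251.0) + cos(-55.1141°)·62.2 = -170.32 m.
The local north axis is (−sin φ cos λ, −sin φ sin λ, cos φ), giving ΔN = 31.409 + 11.163 − 356.449 = -313.88 m.
Horizontal magnitude = √(ΔE² + ΔN²) = √((-170.32)² + (-313.88)²) = 357.11 m.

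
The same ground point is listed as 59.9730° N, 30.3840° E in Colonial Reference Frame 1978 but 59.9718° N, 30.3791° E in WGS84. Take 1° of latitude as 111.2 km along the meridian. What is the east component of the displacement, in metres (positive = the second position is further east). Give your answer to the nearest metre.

Δφ = 59.9718° − 59.9730° = -0.0012°; Δλ = 30.3791° − 30.3840° = -0.0049°.
ΔN = Δφ × 111200 = -133.4 m; ΔE = Δλ × 111200 × cos(59.9730°) = -0.0049 × 111200 × 0.500408 = -272.7 m.

ΔE = -273 m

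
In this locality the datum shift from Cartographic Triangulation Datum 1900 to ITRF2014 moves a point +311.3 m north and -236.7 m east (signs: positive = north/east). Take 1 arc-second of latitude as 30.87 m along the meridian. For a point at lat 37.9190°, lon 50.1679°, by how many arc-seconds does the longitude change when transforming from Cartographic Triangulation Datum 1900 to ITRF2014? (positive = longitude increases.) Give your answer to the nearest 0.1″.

Δλ = -9.7″

At latitude 37.9190°, cos φ = 0.788880.
1″ of longitude at this latitude = 30.87 × cos φ = 24.3527 m, so Δλ = -236.7 / 24.3527 = -9.720″.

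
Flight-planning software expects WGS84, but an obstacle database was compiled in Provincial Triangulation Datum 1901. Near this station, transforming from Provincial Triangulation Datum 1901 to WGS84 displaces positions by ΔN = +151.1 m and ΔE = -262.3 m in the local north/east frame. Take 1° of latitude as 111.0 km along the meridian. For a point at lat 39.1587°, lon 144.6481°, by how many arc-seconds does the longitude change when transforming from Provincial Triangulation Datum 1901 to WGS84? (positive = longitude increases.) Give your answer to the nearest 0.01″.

Δλ = -10.97″

At latitude 39.1587°, cos φ = 0.775400.
1° of longitude at this latitude = 111.0 × cos φ = 86.07 km, so Δλ = -262.3 / 86069.4 = -0.0030475° = -10.971″.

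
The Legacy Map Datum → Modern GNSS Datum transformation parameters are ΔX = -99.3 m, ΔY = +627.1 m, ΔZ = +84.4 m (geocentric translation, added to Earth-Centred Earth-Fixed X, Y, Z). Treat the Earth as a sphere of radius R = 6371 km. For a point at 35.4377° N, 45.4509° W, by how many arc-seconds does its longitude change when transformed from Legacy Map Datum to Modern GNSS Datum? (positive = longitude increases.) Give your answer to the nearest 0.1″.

Δλ = 14.7″

sin φ = 0.579817, cos φ = 0.814746, sin λ = -0.712650, cos λ = 0.701520.
East component: ΔE = −sin λ·ΔX + cos λ·ΔY = −(-0.712650)(-99.3) + (0.701520)(627.1) = 369.16 m.
1° of latitude spans πR/180 = 111195 m; at latitude φ, 1° of longitude spans that × cos φ = 90595.7 m, so Δλ = 369.16 / 90595.7 × 3600 = 14.669″.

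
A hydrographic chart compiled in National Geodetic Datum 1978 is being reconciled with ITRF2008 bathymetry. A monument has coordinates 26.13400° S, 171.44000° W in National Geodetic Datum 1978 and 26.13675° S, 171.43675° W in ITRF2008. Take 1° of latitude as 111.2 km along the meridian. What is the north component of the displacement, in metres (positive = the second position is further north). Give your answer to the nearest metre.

ΔN = -306 m

Δφ = -26.13675° − -26.13400° = -0.00275°; Δλ = -171.43675° − -171.44000° = +0.00325°.
ΔN = Δφ × 111200 = -305.8 m; ΔE = Δλ × 111200 × cos(-26.13400°) = +0.00325 × 111200 × 0.897766 = 324.5 m.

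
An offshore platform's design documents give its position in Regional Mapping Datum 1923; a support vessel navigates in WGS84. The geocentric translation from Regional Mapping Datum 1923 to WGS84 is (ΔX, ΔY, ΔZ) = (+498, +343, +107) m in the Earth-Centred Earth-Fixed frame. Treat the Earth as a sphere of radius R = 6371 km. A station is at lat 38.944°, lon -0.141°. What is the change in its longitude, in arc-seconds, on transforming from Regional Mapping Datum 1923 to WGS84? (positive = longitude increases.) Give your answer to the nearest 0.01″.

Δλ = 14.33″

sin φ = 0.628561, cos φ = 0.777761, sin λ = -0.002461, cos λ = 0.999997.
East component: ΔE = −sin λ·ΔX + cos λ·ΔY = −(-0.002461)(498) + (0.999997)(343) = 344.22 m.
1° of latitude spans πR/180 = 111195 m; at latitude φ, 1° of longitude spans that × cos φ = 86483.0 m, so Δλ = 344.22 / 86483.0 × 3600 = 14.329″.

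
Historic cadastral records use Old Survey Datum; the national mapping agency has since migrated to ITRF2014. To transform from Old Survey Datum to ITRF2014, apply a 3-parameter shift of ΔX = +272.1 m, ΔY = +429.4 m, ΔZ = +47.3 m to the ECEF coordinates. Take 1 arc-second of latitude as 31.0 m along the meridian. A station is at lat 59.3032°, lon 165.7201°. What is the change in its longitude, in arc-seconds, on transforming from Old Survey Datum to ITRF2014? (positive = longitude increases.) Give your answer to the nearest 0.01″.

sin φ = 0.859881, cos φ = 0.510495, sin λ = 0.246659, cos λ = -0.969102.
East component: ΔE = −sin λ·ΔX + cos λ·ΔY = −(0.246659)(272.1) + (-0.969102)(429.4) = -483.25 m.
1° of latitude spans 3600 × 31.00 = 111600 m; at latitude φ, 1° of longitude spans that × cos φ = 56971.2 m, so Δλ = -483.25 / 56971.2 × 3600 = -30.536″.

Δλ = -30.54″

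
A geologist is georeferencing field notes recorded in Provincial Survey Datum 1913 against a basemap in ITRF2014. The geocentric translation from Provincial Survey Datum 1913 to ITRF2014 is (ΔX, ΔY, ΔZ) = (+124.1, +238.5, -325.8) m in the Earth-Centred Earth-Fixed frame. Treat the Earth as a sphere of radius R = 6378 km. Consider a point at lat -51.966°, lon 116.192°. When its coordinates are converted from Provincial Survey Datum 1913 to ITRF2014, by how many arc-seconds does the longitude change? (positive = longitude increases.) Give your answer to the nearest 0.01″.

Δλ = -11.37″

sin φ = -0.787645, cos φ = 0.616129, sin λ = 0.897320, cos λ = -0.441381.
East component: ΔE = −sin λ·ΔX + cos λ·ΔY = −(0.897320)(124.1) + (-0.441381)(238.5) = -216.63 m.
1° of latitude spans πR/180 = 111317 m; at latitude φ, 1° of longitude spans that × cos φ = 68585.7 m, so Δλ = -216.63 / 68585.7 × 3600 = -11.371″.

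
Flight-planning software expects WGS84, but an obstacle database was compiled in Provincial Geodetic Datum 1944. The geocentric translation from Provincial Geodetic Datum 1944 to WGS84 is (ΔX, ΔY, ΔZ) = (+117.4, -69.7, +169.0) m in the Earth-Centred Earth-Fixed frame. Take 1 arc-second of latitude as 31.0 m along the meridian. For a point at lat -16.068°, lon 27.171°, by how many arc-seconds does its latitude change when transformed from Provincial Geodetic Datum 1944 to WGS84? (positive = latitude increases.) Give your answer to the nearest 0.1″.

Δφ = 5.9″

sin φ = -0.276778, cos φ = 0.960934, sin λ = 0.456648, cos λ = 0.889648.
North component: ΔN = −sin φ cos λ·ΔX − sin φ sin λ·ΔY + cos φ·ΔZ = −(-0.276778)(0.889648)(117.4) − (-0.276778)(0.456648)(-69.7) + (0.960934)(169.0) = 182.50 m.
1° of latitude spans 3600 × 31.00 = 111600 m, so Δφ = 182.50 / 111600 × 3600 = 5.887″.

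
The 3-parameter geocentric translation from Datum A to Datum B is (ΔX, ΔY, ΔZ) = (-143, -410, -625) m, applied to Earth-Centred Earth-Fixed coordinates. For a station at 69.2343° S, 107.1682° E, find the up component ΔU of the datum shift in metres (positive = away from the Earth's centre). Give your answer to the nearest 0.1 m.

ΔU = 460.5 m

The local up (radial) axis is (cos φ cos λ, cos φ sin λ, sin φ), giving ΔU = 14.966 − 138.887 + 584.399 = 460.48 m.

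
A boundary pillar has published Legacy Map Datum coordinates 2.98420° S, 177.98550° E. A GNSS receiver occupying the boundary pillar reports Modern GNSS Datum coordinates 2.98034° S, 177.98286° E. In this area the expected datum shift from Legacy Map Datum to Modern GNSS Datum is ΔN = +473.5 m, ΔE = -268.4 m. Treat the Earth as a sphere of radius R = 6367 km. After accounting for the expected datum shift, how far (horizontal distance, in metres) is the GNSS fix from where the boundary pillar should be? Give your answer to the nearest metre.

51 m

Observed coordinate differences: Δφ = +0.00386°, Δλ = -0.00264°.
Converting to metres (1° lat = 111125 m, cos φ = 0.998644): observed ΔN = 428.9 m, observed ΔE = -293.0 m.
Subtracting the expected shift leaves a residual of 428.9 − (473.5) = -44.6 m north and -293.0 − (-268.4) = -24.6 m east.
Residual distance = √((-44.6)² + (-24.6)²) = 50.9 m.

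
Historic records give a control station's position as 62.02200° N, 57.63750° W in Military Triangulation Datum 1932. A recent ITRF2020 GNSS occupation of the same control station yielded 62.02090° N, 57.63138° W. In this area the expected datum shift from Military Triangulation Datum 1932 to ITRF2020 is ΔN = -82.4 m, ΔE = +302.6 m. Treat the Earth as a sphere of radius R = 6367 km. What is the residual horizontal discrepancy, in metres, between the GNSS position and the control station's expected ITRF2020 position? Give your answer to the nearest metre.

Observed coordinate differences: Δφ = -0.00110°, Δλ = +0.00612°.
Converting to metres (1° lat = 111125 m, cos φ = 0.469133): observed ΔN = -122.2 m, observed ΔE = 319.1 m.
Subtracting the expected shift leaves a residual of -122.2 − (-82.4) = -39.8 m north and 319.1 − (302.6) = 16.5 m east.
Residual distance = √((-39.8)² + 16.5²) = 43.1 m.

43 m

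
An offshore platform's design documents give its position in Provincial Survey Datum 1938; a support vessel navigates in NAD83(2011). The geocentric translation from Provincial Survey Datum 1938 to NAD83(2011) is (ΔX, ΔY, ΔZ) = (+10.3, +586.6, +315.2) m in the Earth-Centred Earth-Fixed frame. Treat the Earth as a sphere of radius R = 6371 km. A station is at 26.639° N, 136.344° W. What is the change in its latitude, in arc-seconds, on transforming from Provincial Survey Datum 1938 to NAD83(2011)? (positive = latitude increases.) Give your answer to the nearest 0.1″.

sin φ = 0.448368, cos φ = 0.893849, sin λ = -0.690327, cos λ = -0.723497.
North component: ΔN = −sin φ cos λ·ΔX − sin φ sin λ·ΔY + cos φ·ΔZ = −(0.448368)(-0.723497)(10.3) − (0.448368)(-0.690327)(586.6) + (0.893849)(315.2) = 466.65 m.
1° of latitude spans πR/180 = 111195 m, so Δφ = 466.65 / 111195 × 3600 = 15.108″.

Δφ = 15.1″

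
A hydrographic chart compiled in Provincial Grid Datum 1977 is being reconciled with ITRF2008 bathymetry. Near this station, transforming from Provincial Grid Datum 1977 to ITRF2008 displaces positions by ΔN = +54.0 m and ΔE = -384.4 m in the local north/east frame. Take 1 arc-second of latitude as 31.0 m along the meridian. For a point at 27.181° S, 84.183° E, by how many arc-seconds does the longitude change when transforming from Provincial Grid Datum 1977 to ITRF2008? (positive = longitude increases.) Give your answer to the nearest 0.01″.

At latitude -27.181°, cos φ = 0.889568.
1″ of longitude at this latitude = 31.00 × cos φ = 27.5766 m, so Δλ = -384.4 / 27.5766 = -13.939″.

Δλ = -13.94″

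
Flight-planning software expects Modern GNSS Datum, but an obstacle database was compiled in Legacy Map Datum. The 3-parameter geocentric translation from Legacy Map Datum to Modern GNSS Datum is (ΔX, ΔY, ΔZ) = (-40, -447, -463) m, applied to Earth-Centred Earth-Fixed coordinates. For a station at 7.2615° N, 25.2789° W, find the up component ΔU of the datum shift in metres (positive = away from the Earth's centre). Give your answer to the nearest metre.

ΔU = 95 m

The local up (radial) axis is (cos φ cos λ, cos φ sin λ, sin φ), giving ΔU = -35.880 + 189.349 − 58.522 = 94.95 m.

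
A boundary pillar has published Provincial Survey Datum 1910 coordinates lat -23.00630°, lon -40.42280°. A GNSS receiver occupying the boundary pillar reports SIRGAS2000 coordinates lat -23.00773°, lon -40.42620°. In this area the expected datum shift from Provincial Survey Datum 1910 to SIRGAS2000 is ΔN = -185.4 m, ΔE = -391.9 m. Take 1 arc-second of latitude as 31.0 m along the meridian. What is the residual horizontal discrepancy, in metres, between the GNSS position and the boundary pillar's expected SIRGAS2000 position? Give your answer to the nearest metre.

50 m

Observed coordinate differences: Δφ = -0.00143°, Δλ = -0.00340°.
Converting to metres (1° lat = 111600 m, cos φ = 0.920462): observed ΔN = -159.6 m, observed ΔE = -349.3 m.
Subtracting the expected shift leaves a residual of -159.6 − (-185.4) = 25.8 m north and -349.3 − (-391.9) = 42.6 m east.
Residual distance = √(25.8² + 42.6²) = 49.8 m.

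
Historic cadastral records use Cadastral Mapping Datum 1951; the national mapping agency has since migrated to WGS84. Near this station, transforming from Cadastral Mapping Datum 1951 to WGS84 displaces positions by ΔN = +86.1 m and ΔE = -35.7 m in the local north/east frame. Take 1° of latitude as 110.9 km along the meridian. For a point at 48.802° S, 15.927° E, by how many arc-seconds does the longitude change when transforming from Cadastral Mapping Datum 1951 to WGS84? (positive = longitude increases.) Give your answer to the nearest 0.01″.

At latitude -48.802°, cos φ = 0.658663.
1° of longitude at this latitude = 110.9 × cos φ = 73.05 km, so Δλ = -35.7 / 73045.7 = -0.0004887° = -1.759″.

Δλ = -1.76″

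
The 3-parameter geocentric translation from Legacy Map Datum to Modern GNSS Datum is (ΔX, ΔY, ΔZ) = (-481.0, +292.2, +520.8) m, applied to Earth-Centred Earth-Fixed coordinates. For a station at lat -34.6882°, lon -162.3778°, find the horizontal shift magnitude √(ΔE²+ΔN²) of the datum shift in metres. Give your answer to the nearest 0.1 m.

766.8 m

The local east axis at (φ, λ) is (−sin λ, cos λ, 0), so ΔE = −sin(-162.3778°)·(-481.0) + cos(-162.3778°)·292.2 = -424.11 m.
The local north axis is (−sin φ cos λ, −sin φ sin λ, cos φ), giving ΔN = 260.896 − 50.344 + 428.234 = 638.79 m.
Horizontal magnitude = √(ΔE² + ΔN²) = √((-424.11)² + 638.79²) = 766.76 m.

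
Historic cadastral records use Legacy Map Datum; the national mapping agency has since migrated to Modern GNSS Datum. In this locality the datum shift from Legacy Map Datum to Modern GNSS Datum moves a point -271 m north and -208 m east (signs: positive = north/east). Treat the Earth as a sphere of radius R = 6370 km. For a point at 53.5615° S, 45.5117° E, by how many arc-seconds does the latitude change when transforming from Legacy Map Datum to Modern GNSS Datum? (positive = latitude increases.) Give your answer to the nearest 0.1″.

On a sphere of radius R, 1 rad of latitude = R, so Δφ = ΔN / R = -271.0 / 6370000 = -4.2543e-05 rad = -8.775″.

Δφ = -8.8″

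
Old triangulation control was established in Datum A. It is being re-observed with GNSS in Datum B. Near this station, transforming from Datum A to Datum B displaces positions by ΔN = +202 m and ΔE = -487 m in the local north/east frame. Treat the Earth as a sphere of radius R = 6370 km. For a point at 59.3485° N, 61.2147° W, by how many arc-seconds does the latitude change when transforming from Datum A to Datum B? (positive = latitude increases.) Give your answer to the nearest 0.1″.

Δφ = 6.5″

On a sphere of radius R, 1 rad of latitude = R, so Δφ = ΔN / R = 202.0 / 6370000 = 3.1711e-05 rad = 6.541″.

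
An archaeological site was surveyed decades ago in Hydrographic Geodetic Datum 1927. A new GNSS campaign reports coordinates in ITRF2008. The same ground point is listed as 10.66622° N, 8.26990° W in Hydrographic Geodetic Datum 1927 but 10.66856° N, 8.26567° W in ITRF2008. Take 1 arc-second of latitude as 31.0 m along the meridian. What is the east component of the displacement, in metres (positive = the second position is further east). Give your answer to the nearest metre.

ΔE = 464 m

Δφ = 10.66856° − 10.66622° = +0.00234°; Δλ = -8.26567° − -8.26990° = +0.00423°.
1° of latitude = 3600 × 31.00 = 111600 m.
ΔN = Δφ × 111600 = 261.1 m; ΔE = Δλ × 111600 × cos(10.66622°) = +0.00423 × 111600 × 0.982722 = 463.9 m.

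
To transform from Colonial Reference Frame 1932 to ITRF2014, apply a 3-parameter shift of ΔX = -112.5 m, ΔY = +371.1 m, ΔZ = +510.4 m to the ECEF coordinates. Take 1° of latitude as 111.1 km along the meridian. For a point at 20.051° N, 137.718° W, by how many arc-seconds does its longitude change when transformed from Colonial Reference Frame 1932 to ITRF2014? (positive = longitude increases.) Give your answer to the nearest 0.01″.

sin φ = 0.342856, cos φ = 0.939388, sin λ = -0.672780, cos λ = -0.739842.
East component: ΔE = −sin λ·ΔX + cos λ·ΔY = −(-0.672780)(-112.5) + (-0.739842)(371.1) = -350.24 m.
1° of latitude spans 111100 m; at latitude φ, 1° of longitude spans that × cos φ = 104366.0 m, so Δλ = -350.24 / 104366.0 × 3600 = -12.081″.

Δλ = -12.08″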